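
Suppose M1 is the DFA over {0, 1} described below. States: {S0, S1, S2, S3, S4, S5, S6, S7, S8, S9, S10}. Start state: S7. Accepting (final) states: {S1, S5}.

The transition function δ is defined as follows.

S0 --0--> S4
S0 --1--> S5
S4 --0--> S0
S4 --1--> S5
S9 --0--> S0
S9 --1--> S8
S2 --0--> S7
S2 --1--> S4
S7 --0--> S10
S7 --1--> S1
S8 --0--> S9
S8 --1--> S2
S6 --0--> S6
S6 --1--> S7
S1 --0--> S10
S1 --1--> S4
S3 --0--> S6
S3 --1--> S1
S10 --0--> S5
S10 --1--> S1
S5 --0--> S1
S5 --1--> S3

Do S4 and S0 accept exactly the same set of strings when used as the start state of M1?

Yes

First remove the unreachable states {S2,S8,S9}; 8 states remain.
P0 = {S1,S5} | {S0,S3,S4,S6,S7,S10}.
Refine {S1,S5} on symbol 0: members go to different blocks, giving {S1} and {S5}.
On input 0, block {S0,S3,S4,S6,S7,S10} splits into {S0,S3,S4,S6,S7} and {S10}.
Split {S0,S3,S4,S6,S7} by δ(·,0) → {S0,S3,S4,S6} and {S7}.
On input 1, block {S0,S3,S4,S6} splits into {S0,S4} and {S3} and {S6}.
The partition is now stable with 7 blocks: {S1} | {S0,S4} | {S5} | {S10} | {S7} | {S3} | {S6}.
S4 and S0 lie in the same block of the stable partition, so they are equivalent — no string distinguishes them.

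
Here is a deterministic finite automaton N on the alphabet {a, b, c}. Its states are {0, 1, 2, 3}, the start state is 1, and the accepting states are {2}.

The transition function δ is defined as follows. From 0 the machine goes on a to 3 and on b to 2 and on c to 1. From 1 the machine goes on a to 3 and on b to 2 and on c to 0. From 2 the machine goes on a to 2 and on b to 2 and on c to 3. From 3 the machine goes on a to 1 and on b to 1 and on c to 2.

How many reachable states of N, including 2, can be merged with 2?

1

P0 = {2} | {0,1,3}.
On input b, block {0,1,3} splits into {0,1} and {3}.
No further refinement is possible. Final partition (3 blocks): {2} | {0,1} | {3}.
The equivalence class containing 2 is {2}, of size 1.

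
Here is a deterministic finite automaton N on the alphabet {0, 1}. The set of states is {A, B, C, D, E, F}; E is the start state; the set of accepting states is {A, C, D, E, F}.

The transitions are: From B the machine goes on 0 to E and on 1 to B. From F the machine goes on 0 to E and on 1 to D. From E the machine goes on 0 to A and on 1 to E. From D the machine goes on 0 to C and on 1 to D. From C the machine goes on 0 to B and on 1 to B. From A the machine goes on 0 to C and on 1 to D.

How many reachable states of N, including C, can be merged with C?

1

Reachable states from the start: {A,B,C,D,E}. Unreachable: {F} — drop them.
Initial partition by acceptance: {A,C,D,E} | {B}.
Refine {A,C,D,E} on symbol 0: members go to different blocks, giving {A,D,E} and {C}.
On input 0, block {A,D,E} splits into {A,D} and {E}.
The partition is now stable with 4 blocks: {A,D} | {B} | {C} | {E}.
State C belongs to the block {C}, which has 1 states.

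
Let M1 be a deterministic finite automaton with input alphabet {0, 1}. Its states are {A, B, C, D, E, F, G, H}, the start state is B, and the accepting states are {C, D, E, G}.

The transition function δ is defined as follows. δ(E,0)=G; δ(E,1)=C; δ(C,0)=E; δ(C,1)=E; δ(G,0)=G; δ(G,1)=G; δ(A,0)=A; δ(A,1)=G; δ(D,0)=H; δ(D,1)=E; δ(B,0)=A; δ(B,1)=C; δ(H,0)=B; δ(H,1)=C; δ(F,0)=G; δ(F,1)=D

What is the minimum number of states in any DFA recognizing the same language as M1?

2

Reachable states from the start: {A,B,C,E,G}. Unreachable: {D,F,H} — drop them.
Start with accepting vs non-accepting: {C,E,G} | {A,B}.
No further refinement is possible. Final partition (2 blocks): {C,E,G} | {A,B}.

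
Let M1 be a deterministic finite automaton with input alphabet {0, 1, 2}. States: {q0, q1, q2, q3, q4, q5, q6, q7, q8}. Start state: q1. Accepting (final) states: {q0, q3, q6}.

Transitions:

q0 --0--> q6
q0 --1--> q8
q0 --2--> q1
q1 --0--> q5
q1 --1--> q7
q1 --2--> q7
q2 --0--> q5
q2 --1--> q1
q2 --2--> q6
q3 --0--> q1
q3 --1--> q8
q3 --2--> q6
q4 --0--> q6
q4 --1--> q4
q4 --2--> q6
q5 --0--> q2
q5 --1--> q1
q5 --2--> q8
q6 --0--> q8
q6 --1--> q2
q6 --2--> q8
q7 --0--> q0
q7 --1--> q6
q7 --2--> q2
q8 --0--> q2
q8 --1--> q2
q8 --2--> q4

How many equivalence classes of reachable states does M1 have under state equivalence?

First remove the unreachable states {q3}; 8 states remain.
Start with accepting vs non-accepting: {q0,q6} | {q1,q2,q4,q5,q7,q8}.
Split {q0,q6} by δ(·,0) → {q0} and {q6}.
Refine {q1,q2,q4,q5,q7,q8} on symbol 0: members go to different blocks, giving {q1,q2,q5,q8} and {q4} and {q7}.
Refine {q1,q2,q5,q8} on symbol 1: members go to different blocks, giving {q2,q5,q8} and {q1}.
Refine {q2,q5,q8} on symbol 1: members go to different blocks, giving {q2,q5} and {q8}.
Refine {q2,q5} on symbol 2: members go to different blocks, giving {q2} and {q5}.
No further refinement is possible. Final partition (8 blocks): {q0} | {q2} | {q6} | {q4} | {q7} | {q1} | {q8} | {q5}.

8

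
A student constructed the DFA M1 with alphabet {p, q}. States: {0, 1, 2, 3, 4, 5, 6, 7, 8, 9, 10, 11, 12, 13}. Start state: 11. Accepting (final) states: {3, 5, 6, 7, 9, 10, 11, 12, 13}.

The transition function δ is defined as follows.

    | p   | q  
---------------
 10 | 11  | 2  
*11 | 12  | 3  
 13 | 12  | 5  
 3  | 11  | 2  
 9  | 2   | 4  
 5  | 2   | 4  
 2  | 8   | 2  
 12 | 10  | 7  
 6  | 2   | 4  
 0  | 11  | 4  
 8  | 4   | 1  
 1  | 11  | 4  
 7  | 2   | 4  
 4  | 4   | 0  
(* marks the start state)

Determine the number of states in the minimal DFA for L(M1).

First remove the unreachable states {5,6,9,13}; 10 states remain.
P0 = {3,7,10,11,12} | {0,1,2,4,8}.
Refine {3,7,10,11,12} on symbol p: members go to different blocks, giving {3,10,11,12} and {7}.
Refine {3,10,11,12} on symbol q: members go to different blocks, giving {3,10} and {11} and {12}.
Split {0,1,2,4,8} by δ(·,p) → {2,4,8} and {0,1}.
Refine {2,4,8} on symbol q: members go to different blocks, giving {4,8} and {2}.
No further refinement is possible. Final partition (7 blocks): {3,10} | {4,8} | {7} | {11} | {12} | {0,1} | {2}.

7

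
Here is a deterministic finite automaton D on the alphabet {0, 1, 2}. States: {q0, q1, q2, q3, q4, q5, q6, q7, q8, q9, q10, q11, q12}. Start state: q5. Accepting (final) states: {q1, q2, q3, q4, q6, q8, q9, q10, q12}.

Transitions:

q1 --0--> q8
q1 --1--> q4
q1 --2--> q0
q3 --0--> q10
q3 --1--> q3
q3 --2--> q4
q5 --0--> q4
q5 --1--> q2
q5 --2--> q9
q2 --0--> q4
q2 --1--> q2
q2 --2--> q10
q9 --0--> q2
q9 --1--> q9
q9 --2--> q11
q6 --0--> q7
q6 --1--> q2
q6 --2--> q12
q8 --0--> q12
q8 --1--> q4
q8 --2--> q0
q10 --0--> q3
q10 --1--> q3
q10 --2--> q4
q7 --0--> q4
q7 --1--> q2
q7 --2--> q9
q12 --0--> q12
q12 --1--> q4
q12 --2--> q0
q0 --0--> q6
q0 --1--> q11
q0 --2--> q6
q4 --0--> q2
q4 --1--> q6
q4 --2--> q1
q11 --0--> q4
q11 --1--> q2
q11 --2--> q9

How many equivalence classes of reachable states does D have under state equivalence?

All states are reachable from the start state.
P0 = {q1,q2,q3,q4,q6,q8,q9,q10,q12} | {q0,q5,q7,q11}.
Split {q1,q2,q3,q4,q6,q8,q9,q10,q12} by δ(·,0) → {q1,q2,q3,q4,q8,q9,q10,q12} and {q6}.
On input 1, block {q1,q2,q3,q4,q8,q9,q10,q12} splits into {q1,q2,q3,q8,q9,q10,q12} and {q4}.
Refine {q1,q2,q3,q8,q9,q10,q12} on symbol 0: members go to different blocks, giving {q1,q3,q8,q9,q10,q12} and {q2}.
Refine {q1,q3,q8,q9,q10,q12} on symbol 0: members go to different blocks, giving {q1,q3,q8,q10,q12} and {q9}.
On input 1, block {q1,q3,q8,q10,q12} splits into {q1,q8,q12} and {q3,q10}.
Split {q0,q5,q7,q11} by δ(·,0) → {q5,q7,q11} and {q0}.
No further refinement is possible. Final partition (8 blocks): {q1,q8,q12} | {q5,q7,q11} | {q6} | {q4} | {q2} | {q9} | {q3,q10} | {q0}.

8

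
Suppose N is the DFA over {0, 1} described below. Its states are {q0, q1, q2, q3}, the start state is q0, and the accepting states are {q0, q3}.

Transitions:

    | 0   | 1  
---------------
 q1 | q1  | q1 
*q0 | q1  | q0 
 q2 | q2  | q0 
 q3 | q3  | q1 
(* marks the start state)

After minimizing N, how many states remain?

2

States {q2,q3} cannot be reached from the start state, so discard them.
Initial partition by acceptance: {q0} | {q1}.
Stable partition: {q0} | {q1} — 2 equivalence classes.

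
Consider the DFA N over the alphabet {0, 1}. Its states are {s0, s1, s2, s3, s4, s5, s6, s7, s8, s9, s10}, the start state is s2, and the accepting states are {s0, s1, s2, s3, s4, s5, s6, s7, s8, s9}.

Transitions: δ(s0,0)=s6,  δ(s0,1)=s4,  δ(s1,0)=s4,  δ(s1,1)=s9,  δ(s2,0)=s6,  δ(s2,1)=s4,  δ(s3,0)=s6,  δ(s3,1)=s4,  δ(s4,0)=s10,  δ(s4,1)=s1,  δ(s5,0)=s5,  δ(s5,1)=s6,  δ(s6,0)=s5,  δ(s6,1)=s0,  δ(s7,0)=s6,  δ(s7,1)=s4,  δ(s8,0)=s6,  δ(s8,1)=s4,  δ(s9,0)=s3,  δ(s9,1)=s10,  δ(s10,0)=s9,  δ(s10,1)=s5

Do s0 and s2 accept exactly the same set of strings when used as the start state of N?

Reachable states from the start: {s0,s1,s2,s3,s4,s5,s6,s9,s10}. Unreachable: {s7,s8} — drop them.
Start with accepting vs non-accepting: {s0,s1,s2,s3,s4,s5,s6,s9} | {s10}.
On input 0, block {s0,s1,s2,s3,s4,s5,s6,s9} splits into {s0,s1,s2,s3,s5,s6,s9} and {s4}.
Refine {s0,s1,s2,s3,s5,s6,s9} on symbol 0: members go to different blocks, giving {s0,s2,s3,s5,s6,s9} and {s1}.
Refine {s0,s2,s3,s5,s6,s9} on symbol 1: members go to different blocks, giving {s0,s2,s3} and {s5,s6} and {s9}.
Refine {s5,s6} on symbol 1: members go to different blocks, giving {s5} and {s6}.
The partition is now stable with 7 blocks: {s0,s2,s3} | {s10} | {s4} | {s1} | {s5} | {s9} | {s6}.
s0 and s2 lie in the same block of the stable partition, so they are equivalent — no string distinguishes them.

Yes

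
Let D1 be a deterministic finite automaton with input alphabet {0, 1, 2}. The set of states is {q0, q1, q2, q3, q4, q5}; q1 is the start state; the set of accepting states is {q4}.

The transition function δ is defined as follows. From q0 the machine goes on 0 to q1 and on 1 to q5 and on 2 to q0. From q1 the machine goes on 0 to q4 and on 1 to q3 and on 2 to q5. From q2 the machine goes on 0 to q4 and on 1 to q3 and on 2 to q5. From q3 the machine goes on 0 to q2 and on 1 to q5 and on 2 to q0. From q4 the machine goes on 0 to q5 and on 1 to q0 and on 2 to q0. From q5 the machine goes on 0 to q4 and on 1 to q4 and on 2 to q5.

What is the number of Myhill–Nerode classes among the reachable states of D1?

4

All states are reachable from the start state.
Initial partition by acceptance: {q4} | {q0,q1,q2,q3,q5}.
Refine {q0,q1,q2,q3,q5} on symbol 0: members go to different blocks, giving {q1,q2,q5} and {q0,q3}.
On input 1, block {q1,q2,q5} splits into {q1,q2} and {q5}.
No further refinement is possible. Final partition (4 blocks): {q4} | {q1,q2} | {q0,q3} | {q5}.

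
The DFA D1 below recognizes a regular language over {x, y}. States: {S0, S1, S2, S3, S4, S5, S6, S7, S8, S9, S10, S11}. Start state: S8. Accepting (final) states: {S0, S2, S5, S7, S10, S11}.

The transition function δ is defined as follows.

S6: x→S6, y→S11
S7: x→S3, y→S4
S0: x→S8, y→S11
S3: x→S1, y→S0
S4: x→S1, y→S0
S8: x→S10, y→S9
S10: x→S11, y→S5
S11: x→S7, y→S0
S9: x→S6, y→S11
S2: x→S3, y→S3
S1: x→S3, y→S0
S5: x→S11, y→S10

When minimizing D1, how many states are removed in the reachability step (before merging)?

Starting at S8 and following transitions, the reachable set is {S0, S1, S3, S4, S5, S6, S7, S8, S9, S10, S11}. That leaves S2 unreachable — 1 in total.

1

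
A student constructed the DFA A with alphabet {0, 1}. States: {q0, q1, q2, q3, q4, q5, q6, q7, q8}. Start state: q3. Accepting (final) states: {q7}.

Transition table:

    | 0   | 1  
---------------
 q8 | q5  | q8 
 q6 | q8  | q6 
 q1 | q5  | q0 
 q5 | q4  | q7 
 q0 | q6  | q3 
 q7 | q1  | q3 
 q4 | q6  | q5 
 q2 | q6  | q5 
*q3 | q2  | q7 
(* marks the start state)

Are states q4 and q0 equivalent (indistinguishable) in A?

Yes

P0 = {q7} | {q0,q1,q2,q3,q4,q5,q6,q8}.
Refine {q0,q1,q2,q3,q4,q5,q6,q8} on symbol 1: members go to different blocks, giving {q0,q1,q2,q4,q6,q8} and {q3,q5}.
Refine {q0,q1,q2,q4,q6,q8} on symbol 0: members go to different blocks, giving {q0,q2,q4,q6} and {q1,q8}.
On input 0, block {q0,q2,q4,q6} splits into {q0,q2,q4} and {q6}.
On input 1, block {q1,q8} splits into {q1} and {q8}.
Stable partition: {q7} | {q0,q2,q4} | {q3,q5} | {q1} | {q6} | {q8} — 6 equivalence classes.
q4 and q0 lie in the same block of the stable partition, so they are equivalent — no string distinguishes them.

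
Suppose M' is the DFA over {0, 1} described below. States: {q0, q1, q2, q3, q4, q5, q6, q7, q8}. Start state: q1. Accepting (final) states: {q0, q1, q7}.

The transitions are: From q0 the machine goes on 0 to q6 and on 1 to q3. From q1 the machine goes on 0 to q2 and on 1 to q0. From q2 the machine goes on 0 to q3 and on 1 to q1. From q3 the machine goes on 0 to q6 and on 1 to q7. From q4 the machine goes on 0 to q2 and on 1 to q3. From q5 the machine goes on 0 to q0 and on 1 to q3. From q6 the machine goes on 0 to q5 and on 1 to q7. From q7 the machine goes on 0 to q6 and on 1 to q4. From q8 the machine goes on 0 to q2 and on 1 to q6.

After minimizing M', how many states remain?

Reachable states from the start: {q0,q1,q2,q3,q4,q5,q6,q7}. Unreachable: {q8} — drop them.
Initial partition by acceptance: {q0,q1,q7} | {q2,q3,q4,q5,q6}.
On input 1, block {q0,q1,q7} splits into {q0,q7} and {q1}.
Refine {q2,q3,q4,q5,q6} on symbol 0: members go to different blocks, giving {q2,q3,q4,q6} and {q5}.
On input 0, block {q2,q3,q4,q6} splits into {q2,q3,q4} and {q6}.
On input 0, block {q2,q3,q4} splits into {q2,q4} and {q3}.
Split {q0,q7} by δ(·,1) → {q0} and {q7}.
Refine {q2,q4} on symbol 0: members go to different blocks, giving {q2} and {q4}.
Stable partition: {q0} | {q2} | {q1} | {q5} | {q6} | {q3} | {q7} | {q4} — 8 equivalence classes.

8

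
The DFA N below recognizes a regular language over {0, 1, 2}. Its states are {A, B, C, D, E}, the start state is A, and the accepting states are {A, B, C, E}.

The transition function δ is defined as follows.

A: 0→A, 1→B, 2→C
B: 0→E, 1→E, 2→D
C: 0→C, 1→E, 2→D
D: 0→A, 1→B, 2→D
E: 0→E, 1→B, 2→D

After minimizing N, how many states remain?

All states are reachable from the start state.
P0 = {A,B,C,E} | {D}.
Refine {A,B,C,E} on symbol 2: members go to different blocks, giving {B,C,E} and {A}.
Stable partition: {B,C,E} | {D} | {A} — 3 equivalence classes.

3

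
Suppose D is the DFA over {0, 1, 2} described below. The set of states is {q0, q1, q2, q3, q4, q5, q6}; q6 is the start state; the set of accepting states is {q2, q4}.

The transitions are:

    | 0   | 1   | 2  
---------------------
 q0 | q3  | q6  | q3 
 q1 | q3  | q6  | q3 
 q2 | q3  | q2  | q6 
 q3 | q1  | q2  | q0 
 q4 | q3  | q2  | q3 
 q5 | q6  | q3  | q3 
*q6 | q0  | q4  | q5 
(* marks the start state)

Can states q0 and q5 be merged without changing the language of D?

Yes

All states are reachable from the start state.
P0 = {q2,q4} | {q0,q1,q3,q5,q6}.
Refine {q0,q1,q3,q5,q6} on symbol 1: members go to different blocks, giving {q0,q1,q5} and {q3,q6}.
The partition is now stable with 3 blocks: {q2,q4} | {q0,q1,q5} | {q3,q6}.
q0 and q5 lie in the same block of the stable partition, so they are equivalent — no string distinguishes them.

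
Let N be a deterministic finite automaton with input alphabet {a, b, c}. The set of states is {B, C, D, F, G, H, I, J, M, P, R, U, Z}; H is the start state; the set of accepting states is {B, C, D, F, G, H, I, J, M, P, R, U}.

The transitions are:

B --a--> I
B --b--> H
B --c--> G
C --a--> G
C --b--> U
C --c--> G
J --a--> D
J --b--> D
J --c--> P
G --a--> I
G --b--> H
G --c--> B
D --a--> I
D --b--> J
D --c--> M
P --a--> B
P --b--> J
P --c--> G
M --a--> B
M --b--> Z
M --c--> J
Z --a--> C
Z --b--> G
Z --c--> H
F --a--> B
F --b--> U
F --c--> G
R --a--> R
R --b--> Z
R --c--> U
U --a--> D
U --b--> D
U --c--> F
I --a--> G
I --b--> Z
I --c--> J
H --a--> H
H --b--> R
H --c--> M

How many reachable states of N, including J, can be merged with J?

2

All states are reachable from the start state.
Initial partition by acceptance: {B,C,D,F,G,H,I,J,M,P,R,U} | {Z}.
On input b, block {B,C,D,F,G,H,I,J,M,P,R,U} splits into {B,C,D,F,G,H,J,P,U} and {I,M,R}.
Refine {B,C,D,F,G,H,J,P,U} on symbol a: members go to different blocks, giving {C,F,H,J,P,U} and {B,D,G}.
Refine {C,F,H,J,P,U} on symbol a: members go to different blocks, giving {C,F,J,P,U} and {H}.
On input b, block {C,F,J,P,U} splits into {C,F,P} and {J,U}.
On input a, block {I,M,R} splits into {I,M} and {R}.
Split {B,D,G} by δ(·,b) → {B,G} and {D}.
No further refinement is possible. Final partition (8 blocks): {C,F,P} | {Z} | {I,M} | {B,G} | {H} | {J,U} | {R} | {D}.
The equivalence class containing J is {J,U}, of size 2.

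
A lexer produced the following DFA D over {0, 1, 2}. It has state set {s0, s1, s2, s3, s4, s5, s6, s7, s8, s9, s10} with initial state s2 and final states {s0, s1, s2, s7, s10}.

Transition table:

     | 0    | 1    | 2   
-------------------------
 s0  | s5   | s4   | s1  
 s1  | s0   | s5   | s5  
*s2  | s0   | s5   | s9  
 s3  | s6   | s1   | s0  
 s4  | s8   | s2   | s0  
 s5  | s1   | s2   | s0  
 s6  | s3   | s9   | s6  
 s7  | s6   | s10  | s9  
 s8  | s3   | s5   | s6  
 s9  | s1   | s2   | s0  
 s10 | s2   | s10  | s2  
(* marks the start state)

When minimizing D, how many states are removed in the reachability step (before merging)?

2

BFS from s2 reaches {s0, s1, s2, s3, s4, s5, s6, s8, s9}; the 2 state(s) s7, s10 are never visited.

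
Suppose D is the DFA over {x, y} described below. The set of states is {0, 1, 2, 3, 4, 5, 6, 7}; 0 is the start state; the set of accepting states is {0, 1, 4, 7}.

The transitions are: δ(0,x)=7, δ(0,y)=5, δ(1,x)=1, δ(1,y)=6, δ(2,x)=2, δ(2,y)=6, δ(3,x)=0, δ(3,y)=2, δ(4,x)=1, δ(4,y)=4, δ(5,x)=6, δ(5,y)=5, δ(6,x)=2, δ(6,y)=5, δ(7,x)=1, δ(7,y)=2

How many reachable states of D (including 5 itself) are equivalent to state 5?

3

States {3,4} cannot be reached from the start state, so discard them.
Start with accepting vs non-accepting: {0,1,7} | {2,5,6}.
No further refinement is possible. Final partition (2 blocks): {0,1,7} | {2,5,6}.
State 5 belongs to the block {2,5,6}, which has 3 states.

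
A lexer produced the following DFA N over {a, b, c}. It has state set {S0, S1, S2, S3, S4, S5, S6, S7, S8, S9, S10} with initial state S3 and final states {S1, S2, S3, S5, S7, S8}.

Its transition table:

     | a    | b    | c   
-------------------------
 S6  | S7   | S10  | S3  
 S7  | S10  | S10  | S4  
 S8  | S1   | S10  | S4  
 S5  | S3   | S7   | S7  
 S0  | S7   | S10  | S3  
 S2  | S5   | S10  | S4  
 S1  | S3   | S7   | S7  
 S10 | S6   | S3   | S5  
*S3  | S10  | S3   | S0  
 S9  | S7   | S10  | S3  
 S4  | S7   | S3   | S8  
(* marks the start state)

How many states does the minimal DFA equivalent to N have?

7

States {S2,S9} cannot be reached from the start state, so discard them.
P0 = {S1,S3,S5,S7,S8} | {S0,S4,S6,S10}.
Split {S1,S3,S5,S7,S8} by δ(·,a) → {S1,S5,S8} and {S3,S7}.
Refine {S1,S5,S8} on symbol a: members go to different blocks, giving {S1,S5} and {S8}.
Split {S0,S4,S6,S10} by δ(·,a) → {S0,S4,S6} and {S10}.
On input b, block {S0,S4,S6} splits into {S0,S6} and {S4}.
On input b, block {S3,S7} splits into {S3} and {S7}.
No further refinement is possible. Final partition (7 blocks): {S1,S5} | {S0,S6} | {S3} | {S8} | {S10} | {S4} | {S7}.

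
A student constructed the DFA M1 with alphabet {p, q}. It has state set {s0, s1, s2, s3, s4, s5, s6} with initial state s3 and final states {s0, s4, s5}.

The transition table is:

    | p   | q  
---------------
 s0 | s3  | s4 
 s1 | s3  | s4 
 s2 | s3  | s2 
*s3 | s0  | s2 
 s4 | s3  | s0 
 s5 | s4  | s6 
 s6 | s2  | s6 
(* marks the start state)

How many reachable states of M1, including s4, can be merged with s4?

2

States {s1,s5,s6} cannot be reached from the start state, so discard them.
P0 = {s0,s4} | {s2,s3}.
Refine {s2,s3} on symbol p: members go to different blocks, giving {s2} and {s3}.
Stable partition: {s0,s4} | {s2} | {s3} — 3 equivalence classes.
The equivalence class containing s4 is {s0,s4}, of size 2.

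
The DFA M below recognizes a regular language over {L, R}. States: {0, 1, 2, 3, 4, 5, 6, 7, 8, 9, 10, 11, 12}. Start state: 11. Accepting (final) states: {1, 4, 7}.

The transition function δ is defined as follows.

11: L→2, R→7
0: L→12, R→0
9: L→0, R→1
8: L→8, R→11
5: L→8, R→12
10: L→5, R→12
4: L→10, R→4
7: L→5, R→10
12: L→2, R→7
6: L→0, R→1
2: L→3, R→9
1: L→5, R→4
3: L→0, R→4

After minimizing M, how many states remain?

Reachable states from the start: {0,1,2,3,4,5,7,8,9,10,11,12}. Unreachable: {6} — drop them.
Initial partition by acceptance: {1,4,7} | {0,2,3,5,8,9,10,11,12}.
Split {1,4,7} by δ(·,R) → {1,4} and {7}.
Refine {0,2,3,5,8,9,10,11,12} on symbol R: members go to different blocks, giving {0,2,5,8,10} and {3,9} and {11,12}.
On input L, block {0,2,5,8,10} splits into {5,8,10} and {0} and {2}.
Stable partition: {1,4} | {5,8,10} | {7} | {3,9} | {11,12} | {0} | {2} — 7 equivalence classes.

7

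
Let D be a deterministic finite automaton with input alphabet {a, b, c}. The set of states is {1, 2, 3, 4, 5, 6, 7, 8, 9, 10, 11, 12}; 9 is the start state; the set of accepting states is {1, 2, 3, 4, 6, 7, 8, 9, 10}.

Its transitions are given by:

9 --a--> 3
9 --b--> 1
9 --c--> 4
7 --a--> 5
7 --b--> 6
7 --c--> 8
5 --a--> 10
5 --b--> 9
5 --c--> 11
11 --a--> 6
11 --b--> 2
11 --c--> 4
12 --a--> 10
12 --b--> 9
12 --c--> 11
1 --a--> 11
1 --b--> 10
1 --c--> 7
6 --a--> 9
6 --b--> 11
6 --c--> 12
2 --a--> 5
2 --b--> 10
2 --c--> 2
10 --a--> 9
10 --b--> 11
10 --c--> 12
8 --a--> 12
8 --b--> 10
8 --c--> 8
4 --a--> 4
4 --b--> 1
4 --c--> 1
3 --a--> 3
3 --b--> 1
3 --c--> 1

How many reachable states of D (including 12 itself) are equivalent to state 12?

Every state is reachable, so we keep all 12.
P0 = {1,2,3,4,6,7,8,9,10} | {5,11,12}.
On input a, block {1,2,3,4,6,7,8,9,10} splits into {3,4,6,9,10} and {1,2,7,8}.
On input b, block {3,4,6,9,10} splits into {3,4,9} and {6,10}.
Split {3,4,9} by δ(·,c) → {3,4} and {9}.
Refine {5,11,12} on symbol b: members go to different blocks, giving {5,12} and {11}.
On input a, block {1,2,7,8} splits into {2,7,8} and {1}.
The partition is now stable with 7 blocks: {3,4} | {5,12} | {2,7,8} | {6,10} | {9} | {11} | {1}.
The equivalence class containing 12 is {5,12}, of size 2.

2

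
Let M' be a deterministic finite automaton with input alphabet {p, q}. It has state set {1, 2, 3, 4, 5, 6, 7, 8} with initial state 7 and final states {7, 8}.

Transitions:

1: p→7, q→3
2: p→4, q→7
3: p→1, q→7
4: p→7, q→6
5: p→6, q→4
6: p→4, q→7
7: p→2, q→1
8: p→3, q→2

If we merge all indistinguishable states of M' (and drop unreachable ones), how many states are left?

3

Reachable states from the start: {1,2,3,4,6,7}. Unreachable: {5,8} — drop them.
Initial partition by acceptance: {7} | {1,2,3,4,6}.
On input p, block {1,2,3,4,6} splits into {2,3,6} and {1,4}.
No further refinement is possible. Final partition (3 blocks): {7} | {2,3,6} | {1,4}.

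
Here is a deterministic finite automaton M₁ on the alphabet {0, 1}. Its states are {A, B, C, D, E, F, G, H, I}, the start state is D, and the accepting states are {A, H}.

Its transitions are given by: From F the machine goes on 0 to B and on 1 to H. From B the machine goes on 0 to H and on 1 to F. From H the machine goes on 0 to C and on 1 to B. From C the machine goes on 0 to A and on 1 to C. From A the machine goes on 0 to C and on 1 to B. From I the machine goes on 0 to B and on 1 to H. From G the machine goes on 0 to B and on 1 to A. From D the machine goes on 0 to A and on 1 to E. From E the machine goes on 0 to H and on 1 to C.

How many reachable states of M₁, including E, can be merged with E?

3

States {G,I} cannot be reached from the start state, so discard them.
P0 = {A,H} | {B,C,D,E,F}.
On input 0, block {B,C,D,E,F} splits into {B,C,D,E} and {F}.
Split {B,C,D,E} by δ(·,1) → {C,D,E} and {B}.
The partition is now stable with 4 blocks: {A,H} | {C,D,E} | {F} | {B}.
The equivalence class containing E is {C,D,E}, of size 3.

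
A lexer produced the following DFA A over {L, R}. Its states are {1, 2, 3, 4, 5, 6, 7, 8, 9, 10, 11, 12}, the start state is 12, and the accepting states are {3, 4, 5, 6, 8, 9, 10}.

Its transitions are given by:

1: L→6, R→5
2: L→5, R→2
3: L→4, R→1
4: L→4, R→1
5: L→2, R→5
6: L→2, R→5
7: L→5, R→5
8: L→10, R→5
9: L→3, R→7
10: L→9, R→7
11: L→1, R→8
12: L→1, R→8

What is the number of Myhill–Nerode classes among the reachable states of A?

Reachable states from the start: {1,2,3,4,5,6,7,8,9,10,12}. Unreachable: {11} — drop them.
Start with accepting vs non-accepting: {3,4,5,6,8,9,10} | {1,2,7,12}.
Split {3,4,5,6,8,9,10} by δ(·,L) → {3,4,8,9,10} and {5,6}.
Split {3,4,8,9,10} by δ(·,R) → {3,4,9,10} and {8}.
Split {1,2,7,12} by δ(·,L) → {1,2,7} and {12}.
Refine {1,2,7} on symbol R: members go to different blocks, giving {1,7} and {2}.
Stable partition: {3,4,9,10} | {1,7} | {5,6} | {8} | {12} | {2} — 6 equivalence classes.

6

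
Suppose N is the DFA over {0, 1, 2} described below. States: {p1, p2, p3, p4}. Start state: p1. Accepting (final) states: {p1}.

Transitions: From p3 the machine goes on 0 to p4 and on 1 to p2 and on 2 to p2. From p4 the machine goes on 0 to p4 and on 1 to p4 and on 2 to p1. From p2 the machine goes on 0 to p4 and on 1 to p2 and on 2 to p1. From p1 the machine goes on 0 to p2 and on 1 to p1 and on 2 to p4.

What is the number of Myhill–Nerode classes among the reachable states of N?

2

Reachable states from the start: {p1,p2,p4}. Unreachable: {p3} — drop them.
P0 = {p1} | {p2,p4}.
The partition is now stable with 2 blocks: {p1} | {p2,p4}.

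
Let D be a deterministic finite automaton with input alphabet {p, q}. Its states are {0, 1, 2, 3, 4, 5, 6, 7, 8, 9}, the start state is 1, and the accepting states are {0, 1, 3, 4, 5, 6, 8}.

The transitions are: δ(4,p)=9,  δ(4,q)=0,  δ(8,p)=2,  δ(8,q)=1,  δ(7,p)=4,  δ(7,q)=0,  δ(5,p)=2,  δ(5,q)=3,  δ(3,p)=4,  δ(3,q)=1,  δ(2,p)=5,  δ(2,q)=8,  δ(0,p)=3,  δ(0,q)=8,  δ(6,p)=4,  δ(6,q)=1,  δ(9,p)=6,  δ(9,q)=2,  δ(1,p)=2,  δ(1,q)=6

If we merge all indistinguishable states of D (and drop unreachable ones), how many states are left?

Reachable states from the start: {0,1,2,3,4,5,6,8,9}. Unreachable: {7} — drop them.
P0 = {0,1,3,4,5,6,8} | {2,9}.
On input p, block {0,1,3,4,5,6,8} splits into {1,4,5,8} and {0,3,6}.
Refine {1,4,5,8} on symbol q: members go to different blocks, giving {1,4,5} and {8}.
On input p, block {2,9} splits into {2} and {9}.
On input p, block {1,4,5} splits into {1,5} and {4}.
Split {0,3,6} by δ(·,p) → {3,6} and {0}.
Stable partition: {1,5} | {2} | {3,6} | {8} | {9} | {4} | {0} — 7 equivalence classes.

7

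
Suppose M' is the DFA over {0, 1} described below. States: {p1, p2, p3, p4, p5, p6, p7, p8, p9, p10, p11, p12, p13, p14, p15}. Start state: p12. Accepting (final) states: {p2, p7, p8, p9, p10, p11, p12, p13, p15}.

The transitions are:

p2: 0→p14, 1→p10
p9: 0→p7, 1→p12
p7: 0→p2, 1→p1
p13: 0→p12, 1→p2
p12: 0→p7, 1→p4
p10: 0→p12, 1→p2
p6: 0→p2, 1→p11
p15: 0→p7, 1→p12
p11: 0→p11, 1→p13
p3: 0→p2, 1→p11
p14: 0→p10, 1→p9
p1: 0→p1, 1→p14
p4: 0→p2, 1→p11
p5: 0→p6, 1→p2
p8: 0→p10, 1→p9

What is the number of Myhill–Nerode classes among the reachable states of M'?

States {p3,p5,p6,p8,p15} cannot be reached from the start state, so discard them.
Initial partition by acceptance: {p2,p7,p9,p10,p11,p12,p13} | {p1,p4,p14}.
Split {p2,p7,p9,p10,p11,p12,p13} by δ(·,0) → {p7,p9,p10,p11,p12,p13} and {p2}.
On input 0, block {p7,p9,p10,p11,p12,p13} splits into {p9,p10,p11,p12,p13} and {p7}.
On input 0, block {p9,p10,p11,p12,p13} splits into {p10,p11,p13} and {p9,p12}.
Refine {p10,p11,p13} on symbol 0: members go to different blocks, giving {p10,p13} and {p11}.
Refine {p1,p4,p14} on symbol 0: members go to different blocks, giving {p1} and {p4} and {p14}.
Split {p9,p12} by δ(·,1) → {p9} and {p12}.
No further refinement is possible. Final partition (9 blocks): {p10,p13} | {p1} | {p2} | {p7} | {p9} | {p11} | {p4} | {p14} | {p12}.

9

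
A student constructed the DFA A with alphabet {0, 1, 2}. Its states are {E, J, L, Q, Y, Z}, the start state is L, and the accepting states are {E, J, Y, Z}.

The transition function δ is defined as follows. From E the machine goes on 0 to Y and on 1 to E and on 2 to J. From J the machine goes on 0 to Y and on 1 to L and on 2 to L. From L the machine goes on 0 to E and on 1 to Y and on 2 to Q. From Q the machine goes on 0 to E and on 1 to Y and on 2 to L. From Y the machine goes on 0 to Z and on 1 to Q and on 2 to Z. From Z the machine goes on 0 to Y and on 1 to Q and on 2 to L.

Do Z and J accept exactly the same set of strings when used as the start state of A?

Yes

All states are reachable from the start state.
Initial partition by acceptance: {E,J,Y,Z} | {L,Q}.
On input 1, block {E,J,Y,Z} splits into {J,Y,Z} and {E}.
Split {J,Y,Z} by δ(·,2) → {J,Z} and {Y}.
The partition is now stable with 4 blocks: {J,Z} | {L,Q} | {E} | {Y}.
Z and J lie in the same block of the stable partition, so they are equivalent — no string distinguishes them.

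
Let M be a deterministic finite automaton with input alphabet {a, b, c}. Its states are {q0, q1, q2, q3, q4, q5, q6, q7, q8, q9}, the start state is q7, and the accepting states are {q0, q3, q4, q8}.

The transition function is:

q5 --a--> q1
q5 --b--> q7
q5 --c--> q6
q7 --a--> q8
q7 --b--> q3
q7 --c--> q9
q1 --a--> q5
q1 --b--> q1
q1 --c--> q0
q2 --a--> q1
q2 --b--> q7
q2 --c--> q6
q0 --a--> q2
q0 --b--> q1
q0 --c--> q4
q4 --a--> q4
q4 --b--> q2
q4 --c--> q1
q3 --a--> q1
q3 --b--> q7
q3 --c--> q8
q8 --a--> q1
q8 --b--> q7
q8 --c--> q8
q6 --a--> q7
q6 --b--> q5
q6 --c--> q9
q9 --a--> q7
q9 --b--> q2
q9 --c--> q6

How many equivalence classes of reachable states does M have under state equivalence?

Every state is reachable, so we keep all 10.
Initial partition by acceptance: {q0,q3,q4,q8} | {q1,q2,q5,q6,q7,q9}.
On input a, block {q0,q3,q4,q8} splits into {q0,q3,q8} and {q4}.
On input c, block {q0,q3,q8} splits into {q3,q8} and {q0}.
Refine {q1,q2,q5,q6,q7,q9} on symbol a: members go to different blocks, giving {q1,q2,q5,q6,q9} and {q7}.
On input a, block {q1,q2,q5,q6,q9} splits into {q1,q2,q5} and {q6,q9}.
Refine {q1,q2,q5} on symbol b: members go to different blocks, giving {q2,q5} and {q1}.
Stable partition: {q3,q8} | {q2,q5} | {q4} | {q0} | {q7} | {q6,q9} | {q1} — 7 equivalence classes.

7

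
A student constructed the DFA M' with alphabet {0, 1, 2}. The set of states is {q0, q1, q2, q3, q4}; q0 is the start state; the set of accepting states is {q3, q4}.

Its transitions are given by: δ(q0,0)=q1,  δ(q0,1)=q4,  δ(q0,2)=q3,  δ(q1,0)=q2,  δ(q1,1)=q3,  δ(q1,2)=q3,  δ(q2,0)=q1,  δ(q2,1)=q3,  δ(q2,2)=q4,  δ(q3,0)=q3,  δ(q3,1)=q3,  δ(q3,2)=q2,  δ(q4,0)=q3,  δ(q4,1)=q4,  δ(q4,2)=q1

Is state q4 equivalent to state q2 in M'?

No

All states are reachable from the start state.
Start with accepting vs non-accepting: {q3,q4} | {q0,q1,q2}.
Stable partition: {q3,q4} | {q0,q1,q2} — 2 equivalence classes.
q4 and q2 end up in different blocks, so they are distinguishable. For instance, the string 'ε' is accepted from only q4.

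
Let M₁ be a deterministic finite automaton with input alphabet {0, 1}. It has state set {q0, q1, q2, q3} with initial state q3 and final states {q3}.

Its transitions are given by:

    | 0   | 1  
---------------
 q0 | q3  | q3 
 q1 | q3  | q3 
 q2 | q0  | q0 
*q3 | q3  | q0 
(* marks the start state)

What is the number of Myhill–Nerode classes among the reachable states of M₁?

2

First remove the unreachable states {q1,q2}; 2 states remain.
Initial partition by acceptance: {q3} | {q0}.
No further refinement is possible. Final partition (2 blocks): {q3} | {q0}.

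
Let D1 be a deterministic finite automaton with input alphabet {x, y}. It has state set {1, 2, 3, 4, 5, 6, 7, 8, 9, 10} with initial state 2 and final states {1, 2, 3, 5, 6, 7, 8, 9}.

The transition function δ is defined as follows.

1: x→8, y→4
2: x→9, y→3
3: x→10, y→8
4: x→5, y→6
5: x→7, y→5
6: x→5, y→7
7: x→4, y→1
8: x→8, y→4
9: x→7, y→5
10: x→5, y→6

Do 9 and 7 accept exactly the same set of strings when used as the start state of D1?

No

Start with accepting vs non-accepting: {1,2,3,5,6,7,8,9} | {4,10}.
On input x, block {1,2,3,5,6,7,8,9} splits into {1,2,5,6,8,9} and {3,7}.
Split {1,2,5,6,8,9} by δ(·,x) → {1,2,6,8} and {5,9}.
Split {1,2,6,8} by δ(·,x) → {1,8} and {2,6}.
The partition is now stable with 5 blocks: {1,8} | {4,10} | {3,7} | {5,9} | {2,6}.
9 and 7 end up in different blocks, so they are distinguishable. For instance, the string 'x' is accepted from only 9.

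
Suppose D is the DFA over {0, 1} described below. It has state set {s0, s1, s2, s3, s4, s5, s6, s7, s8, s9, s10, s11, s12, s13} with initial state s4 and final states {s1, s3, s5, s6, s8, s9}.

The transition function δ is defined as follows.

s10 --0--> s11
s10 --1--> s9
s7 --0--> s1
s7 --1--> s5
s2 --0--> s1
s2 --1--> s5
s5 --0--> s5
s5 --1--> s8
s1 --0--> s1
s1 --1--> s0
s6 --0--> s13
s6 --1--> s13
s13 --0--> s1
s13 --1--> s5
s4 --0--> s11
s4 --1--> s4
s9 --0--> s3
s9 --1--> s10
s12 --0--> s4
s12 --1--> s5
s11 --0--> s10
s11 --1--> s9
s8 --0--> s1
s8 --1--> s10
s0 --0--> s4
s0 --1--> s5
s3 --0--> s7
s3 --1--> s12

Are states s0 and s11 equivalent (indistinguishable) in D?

Reachable states from the start: {s0,s1,s3,s4,s5,s7,s8,s9,s10,s11,s12}. Unreachable: {s2,s6,s13} — drop them.
P0 = {s1,s3,s5,s8,s9} | {s0,s4,s7,s10,s11,s12}.
Refine {s1,s3,s5,s8,s9} on symbol 0: members go to different blocks, giving {s1,s5,s8,s9} and {s3}.
Split {s1,s5,s8,s9} by δ(·,0) → {s1,s5,s8} and {s9}.
Split {s1,s5,s8} by δ(·,1) → {s1,s8} and {s5}.
Split {s0,s4,s7,s10,s11,s12} by δ(·,0) → {s0,s4,s10,s11,s12} and {s7}.
On input 1, block {s0,s4,s10,s11,s12} splits into {s0,s12} and {s10,s11} and {s4}.
Split {s1,s8} by δ(·,1) → {s1} and {s8}.
The partition is now stable with 9 blocks: {s1} | {s0,s12} | {s3} | {s9} | {s5} | {s7} | {s10,s11} | {s4} | {s8}.
s0 and s11 end up in different blocks, so they are distinguishable. For instance, the string '01' is accepted from only s11.

No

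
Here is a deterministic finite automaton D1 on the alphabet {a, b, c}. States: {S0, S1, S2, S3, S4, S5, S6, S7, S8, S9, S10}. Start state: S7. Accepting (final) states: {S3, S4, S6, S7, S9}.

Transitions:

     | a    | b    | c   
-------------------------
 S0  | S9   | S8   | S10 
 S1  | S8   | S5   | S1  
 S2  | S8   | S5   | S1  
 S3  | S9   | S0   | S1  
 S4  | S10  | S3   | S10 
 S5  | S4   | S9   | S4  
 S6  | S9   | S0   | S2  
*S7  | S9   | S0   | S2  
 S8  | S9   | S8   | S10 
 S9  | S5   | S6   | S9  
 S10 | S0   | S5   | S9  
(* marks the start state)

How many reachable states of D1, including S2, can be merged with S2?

2

P0 = {S3,S4,S6,S7,S9} | {S0,S1,S2,S5,S8,S10}.
Split {S3,S4,S6,S7,S9} by δ(·,a) → {S3,S6,S7} and {S4,S9}.
Refine {S0,S1,S2,S5,S8,S10} on symbol a: members go to different blocks, giving {S0,S5,S8} and {S1,S2,S10}.
Refine {S0,S5,S8} on symbol b: members go to different blocks, giving {S0,S8} and {S5}.
Split {S4,S9} by δ(·,a) → {S4} and {S9}.
On input c, block {S1,S2,S10} splits into {S1,S2} and {S10}.
No further refinement is possible. Final partition (7 blocks): {S3,S6,S7} | {S0,S8} | {S4} | {S1,S2} | {S5} | {S9} | {S10}.
The equivalence class containing S2 is {S1,S2}, of size 2.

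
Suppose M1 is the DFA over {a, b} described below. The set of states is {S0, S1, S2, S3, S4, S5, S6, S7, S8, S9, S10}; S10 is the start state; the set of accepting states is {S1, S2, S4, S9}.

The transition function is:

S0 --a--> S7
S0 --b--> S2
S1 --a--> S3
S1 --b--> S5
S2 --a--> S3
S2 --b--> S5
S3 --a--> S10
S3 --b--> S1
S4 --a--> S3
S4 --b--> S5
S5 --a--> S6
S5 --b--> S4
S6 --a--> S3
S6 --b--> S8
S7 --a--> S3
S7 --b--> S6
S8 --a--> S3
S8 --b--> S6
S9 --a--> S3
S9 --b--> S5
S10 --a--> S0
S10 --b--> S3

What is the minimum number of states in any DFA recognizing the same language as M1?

5

States {S9} cannot be reached from the start state, so discard them.
Start with accepting vs non-accepting: {S1,S2,S4} | {S0,S3,S5,S6,S7,S8,S10}.
On input b, block {S0,S3,S5,S6,S7,S8,S10} splits into {S6,S7,S8,S10} and {S0,S3,S5}.
Split {S6,S7,S8,S10} by δ(·,b) → {S6,S7,S8} and {S10}.
Refine {S0,S3,S5} on symbol a: members go to different blocks, giving {S0,S5} and {S3}.
No further refinement is possible. Final partition (5 blocks): {S1,S2,S4} | {S6,S7,S8} | {S0,S5} | {S10} | {S3}.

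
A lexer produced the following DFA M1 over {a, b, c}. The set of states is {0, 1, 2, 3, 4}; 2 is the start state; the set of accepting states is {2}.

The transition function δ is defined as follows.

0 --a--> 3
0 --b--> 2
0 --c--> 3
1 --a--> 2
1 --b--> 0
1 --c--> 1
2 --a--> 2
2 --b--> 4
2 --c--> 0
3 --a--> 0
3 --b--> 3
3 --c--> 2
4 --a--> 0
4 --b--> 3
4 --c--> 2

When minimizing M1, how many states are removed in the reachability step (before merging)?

BFS from 2 reaches {0, 2, 3, 4}; the 1 state(s) 1 are never visited.

1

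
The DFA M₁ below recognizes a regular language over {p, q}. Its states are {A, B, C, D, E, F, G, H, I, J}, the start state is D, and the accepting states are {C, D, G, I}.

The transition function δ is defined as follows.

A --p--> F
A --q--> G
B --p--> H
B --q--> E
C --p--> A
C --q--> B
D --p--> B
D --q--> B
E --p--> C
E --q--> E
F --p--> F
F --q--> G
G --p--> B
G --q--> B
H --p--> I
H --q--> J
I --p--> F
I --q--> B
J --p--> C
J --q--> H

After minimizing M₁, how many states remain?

5

Every state is reachable, so we keep all 10.
Initial partition by acceptance: {C,D,G,I} | {A,B,E,F,H,J}.
Split {A,B,E,F,H,J} by δ(·,p) → {A,B,F} and {E,H,J}.
Refine {A,B,F} on symbol p: members go to different blocks, giving {A,F} and {B}.
Refine {C,D,G,I} on symbol p: members go to different blocks, giving {C,I} and {D,G}.
The partition is now stable with 5 blocks: {C,I} | {A,F} | {E,H,J} | {B} | {D,G}.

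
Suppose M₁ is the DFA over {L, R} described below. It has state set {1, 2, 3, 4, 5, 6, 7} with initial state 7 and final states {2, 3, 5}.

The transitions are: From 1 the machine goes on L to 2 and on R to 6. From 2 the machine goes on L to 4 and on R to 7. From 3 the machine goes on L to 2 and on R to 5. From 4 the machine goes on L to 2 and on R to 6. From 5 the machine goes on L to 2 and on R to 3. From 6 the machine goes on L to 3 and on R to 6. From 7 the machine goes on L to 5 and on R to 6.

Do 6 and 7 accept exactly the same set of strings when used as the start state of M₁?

First remove the unreachable states {1}; 6 states remain.
Initial partition by acceptance: {2,3,5} | {4,6,7}.
Split {2,3,5} by δ(·,L) → {3,5} and {2}.
Refine {4,6,7} on symbol L: members go to different blocks, giving {6,7} and {4}.
The partition is now stable with 4 blocks: {3,5} | {6,7} | {2} | {4}.
6 and 7 lie in the same block of the stable partition, so they are equivalent — no string distinguishes them.

Yes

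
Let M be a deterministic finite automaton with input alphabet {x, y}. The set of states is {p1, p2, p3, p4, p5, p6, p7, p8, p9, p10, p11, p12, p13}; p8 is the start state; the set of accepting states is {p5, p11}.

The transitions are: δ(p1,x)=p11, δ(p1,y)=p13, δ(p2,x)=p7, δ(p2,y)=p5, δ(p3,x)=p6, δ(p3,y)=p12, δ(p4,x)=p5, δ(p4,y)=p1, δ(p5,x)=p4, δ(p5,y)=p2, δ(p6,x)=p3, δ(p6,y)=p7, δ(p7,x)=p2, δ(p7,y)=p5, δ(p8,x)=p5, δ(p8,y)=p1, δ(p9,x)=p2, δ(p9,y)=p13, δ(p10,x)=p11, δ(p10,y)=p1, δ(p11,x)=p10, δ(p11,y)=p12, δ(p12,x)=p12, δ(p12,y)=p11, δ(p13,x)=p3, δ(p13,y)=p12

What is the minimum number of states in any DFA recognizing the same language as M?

5

Reachable states from the start: {p1,p2,p3,p4,p5,p6,p7,p8,p10,p11,p12,p13}. Unreachable: {p9} — drop them.
Initial partition by acceptance: {p5,p11} | {p1,p2,p3,p4,p6,p7,p8,p10,p12,p13}.
Refine {p1,p2,p3,p4,p6,p7,p8,p10,p12,p13} on symbol x: members go to different blocks, giving {p2,p3,p6,p7,p12,p13} and {p1,p4,p8,p10}.
Split {p2,p3,p6,p7,p12,p13} by δ(·,y) → {p2,p7,p12} and {p3,p6,p13}.
Split {p1,p4,p8,p10} by δ(·,y) → {p4,p8,p10} and {p1}.
No further refinement is possible. Final partition (5 blocks): {p5,p11} | {p2,p7,p12} | {p4,p8,p10} | {p3,p6,p13} | {p1}.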